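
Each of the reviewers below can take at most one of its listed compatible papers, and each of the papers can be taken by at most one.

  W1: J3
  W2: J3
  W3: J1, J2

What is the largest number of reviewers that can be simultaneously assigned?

2

Unit-capacity flow: source→left, listed edges, right→sink; max matching = max flow.
Augmenting path W1→J3 (+1); matched 1.
Augmenting path W3→J1 (+1); matched 2.
No augmenting path remains; maximum matching = 2.
König certificate: {W3, J3} is a vertex cover of size 2 (every listed pair touches it), so no matching can be larger.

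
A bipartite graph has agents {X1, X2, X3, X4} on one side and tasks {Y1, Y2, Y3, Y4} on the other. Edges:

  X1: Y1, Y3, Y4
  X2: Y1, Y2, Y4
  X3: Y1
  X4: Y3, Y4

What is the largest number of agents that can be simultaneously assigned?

Unit-capacity flow: source→left, listed edges, right→sink; max matching = max flow.
Augmenting path X1→Y1 (+1); matched 1.
Augmenting path X2→Y2 (+1); matched 2.
Augmenting path X4→Y3 (+1); matched 3.
Augmenting path X3→Y1→X1→Y4 (+1); matched 4.
No augmenting path remains; maximum matching = 4.
König certificate: {X1, X2, X3, X4} is a vertex cover of size 4 (every listed pair touches it), so no matching can be larger.

4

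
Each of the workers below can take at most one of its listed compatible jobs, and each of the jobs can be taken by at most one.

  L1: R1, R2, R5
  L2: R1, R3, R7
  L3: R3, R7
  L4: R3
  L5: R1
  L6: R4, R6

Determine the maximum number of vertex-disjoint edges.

Unit-capacity flow: source→left, listed edges, right→sink; max matching = max flow.
Augmenting path L1→R1 (+1); matched 1.
Augmenting path L2→R3 (+1); matched 2.
Augmenting path L3→R7 (+1); matched 3.
Augmenting path L6→R4 (+1); matched 4.
Augmenting path L5→R1→L1→R2 (+1); matched 5.
No augmenting path remains; maximum matching = 5.
König certificate: {L1, L6, R1, R3, R7} is a vertex cover of size 5 (every listed pair touches it), so no matching can be larger.

5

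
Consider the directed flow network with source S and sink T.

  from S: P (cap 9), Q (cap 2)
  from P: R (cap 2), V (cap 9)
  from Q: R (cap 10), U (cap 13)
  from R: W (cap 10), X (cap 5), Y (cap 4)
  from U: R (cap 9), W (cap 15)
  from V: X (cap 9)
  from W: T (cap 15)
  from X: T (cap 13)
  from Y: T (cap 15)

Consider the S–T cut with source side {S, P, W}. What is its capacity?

Edges leaving {S, P, W}: S→Q (2), P→R (2), P→V (9), W→T (15).
Cut capacity = 2 + 2 + 9 + 15 = 28.

28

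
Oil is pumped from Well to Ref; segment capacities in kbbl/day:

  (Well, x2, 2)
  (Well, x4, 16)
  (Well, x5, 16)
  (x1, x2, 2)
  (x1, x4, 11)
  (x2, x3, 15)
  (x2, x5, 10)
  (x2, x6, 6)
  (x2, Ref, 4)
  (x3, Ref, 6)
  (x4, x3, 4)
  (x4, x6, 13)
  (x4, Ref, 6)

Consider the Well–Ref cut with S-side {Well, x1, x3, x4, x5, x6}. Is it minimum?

Given cut capacity: 2 + 2 + 6 + 6 = 16.
Augment Well→x2→Ref: bottleneck 2, flow now 2.
Augment Well→x4→Ref: bottleneck 6, flow now 8.
Augment Well→x4→x3→Ref: bottleneck 4, flow now 12.
No augmenting path remains; maximum flow = 12.
In the residual graph, reachable from Well: {Well, x4, x5, x6}.
Min-cut edges: Well→x2 (2), x4→x3 (4), x4→Ref (6); capacity 2 + 4 + 6 = 12.
Cut capacity 16 exceeds the max flow 12, so it is not minimum.

No — its capacity is 16, but the minimum cut has capacity 12.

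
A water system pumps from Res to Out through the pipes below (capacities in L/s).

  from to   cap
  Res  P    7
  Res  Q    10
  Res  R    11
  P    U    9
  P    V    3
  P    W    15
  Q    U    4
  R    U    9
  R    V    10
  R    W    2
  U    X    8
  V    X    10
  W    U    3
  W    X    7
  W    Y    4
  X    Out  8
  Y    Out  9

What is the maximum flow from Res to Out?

12

Augment Res→P→U→X→Out: bottleneck 7, flow now 7.
Augment Res→Q→U→X→Out: bottleneck 1, flow now 8.
Augment Res→R→W→Y→Out: bottleneck 2, flow now 10.
Augment Res→Q→U→P→W→Y→Out: bottleneck 2, flow now 12. (uses reverse residual edge)
No augmenting path remains; maximum flow = 12.
In the residual graph, reachable from Res: {Res, P, Q, R, U, V, W, X}.
Min-cut edges: W→Y (4), X→Out (8); capacity 4 + 8 = 12.
This cut is saturated, so no flow can exceed 12.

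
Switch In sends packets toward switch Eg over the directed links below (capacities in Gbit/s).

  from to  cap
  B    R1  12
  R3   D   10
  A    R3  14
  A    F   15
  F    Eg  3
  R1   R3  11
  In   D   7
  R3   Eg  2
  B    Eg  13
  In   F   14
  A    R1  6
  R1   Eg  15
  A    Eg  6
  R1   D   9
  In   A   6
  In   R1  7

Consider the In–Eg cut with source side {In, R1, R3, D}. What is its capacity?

37

Edges leaving {In, R1, R3, D}: In→A (6), In→F (14), R1→Eg (15), R3→Eg (2).
Cut capacity = 6 + 14 + 15 + 2 = 37.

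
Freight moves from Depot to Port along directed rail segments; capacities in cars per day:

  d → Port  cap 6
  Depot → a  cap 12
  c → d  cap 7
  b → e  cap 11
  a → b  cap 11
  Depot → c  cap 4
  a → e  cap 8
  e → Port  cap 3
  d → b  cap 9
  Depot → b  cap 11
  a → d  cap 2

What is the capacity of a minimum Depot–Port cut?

Augment Depot→a→d→Port: bottleneck 2, flow now 2.
Augment Depot→a→e→Port: bottleneck 3, flow now 5.
Augment Depot→c→d→Port: bottleneck 4, flow now 9.
No augmenting path remains; maximum flow = 9.
By max-flow min-cut, the minimum cut capacity equals the max flow.
In the residual graph, reachable from Depot: {Depot, a, b, e}.
Min-cut edges: Depot→c (4), a→d (2), e→Port (3); capacity 4 + 2 + 3 = 9.

9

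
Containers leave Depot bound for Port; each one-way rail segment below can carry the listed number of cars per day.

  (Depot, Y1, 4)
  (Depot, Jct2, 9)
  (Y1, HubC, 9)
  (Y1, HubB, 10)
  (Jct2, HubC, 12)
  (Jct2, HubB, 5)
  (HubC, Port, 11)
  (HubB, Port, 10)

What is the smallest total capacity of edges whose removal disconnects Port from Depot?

Augment Depot→Y1→HubC→Port: bottleneck 4, flow now 4.
Augment Depot→Jct2→HubC→Port: bottleneck 7, flow now 11.
Augment Depot→Jct2→HubB→Port: bottleneck 2, flow now 13.
No augmenting path remains; maximum flow = 13.
By max-flow min-cut, the minimum cut capacity equals the max flow.
In the residual graph, reachable from Depot: {Depot}.
Min-cut edges: Depot→Y1 (4), Depot→Jct2 (9); capacity 4 + 9 = 13.

13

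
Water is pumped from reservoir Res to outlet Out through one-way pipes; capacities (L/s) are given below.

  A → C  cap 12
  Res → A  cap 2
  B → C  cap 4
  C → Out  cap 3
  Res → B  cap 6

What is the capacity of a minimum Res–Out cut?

3

Augment Res→A→C→Out: bottleneck 2, flow now 2.
Augment Res→B→C→Out: bottleneck 1, flow now 3.
No augmenting path remains; maximum flow = 3.
By max-flow min-cut, the minimum cut capacity equals the max flow.
In the residual graph, reachable from Res: {Res, A, B, C}.
Min-cut edges: C→Out (3); capacity 3 = 3.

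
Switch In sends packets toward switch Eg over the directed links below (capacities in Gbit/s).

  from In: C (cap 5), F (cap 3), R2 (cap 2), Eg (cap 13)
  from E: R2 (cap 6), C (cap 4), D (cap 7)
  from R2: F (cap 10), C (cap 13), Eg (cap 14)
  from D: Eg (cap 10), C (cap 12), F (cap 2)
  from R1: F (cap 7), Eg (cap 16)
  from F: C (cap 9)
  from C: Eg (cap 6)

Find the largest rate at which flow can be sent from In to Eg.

21

Augment In→Eg: bottleneck 13, flow now 13.
Augment In→R2→Eg: bottleneck 2, flow now 15.
Augment In→C→Eg: bottleneck 5, flow now 20.
Augment In→F→C→Eg: bottleneck 1, flow now 21.
No augmenting path remains; maximum flow = 21.
In the residual graph, reachable from In: {In, F, C}.
Min-cut edges: In→R2 (2), In→Eg (13), C→Eg (6); capacity 2 + 13 + 6 = 21.
This cut is saturated, so no flow can exceed 21.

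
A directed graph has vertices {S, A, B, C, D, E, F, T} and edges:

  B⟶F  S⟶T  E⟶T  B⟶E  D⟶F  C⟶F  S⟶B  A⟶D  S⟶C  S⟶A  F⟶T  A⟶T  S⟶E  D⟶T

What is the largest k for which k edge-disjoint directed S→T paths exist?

Assign every edge capacity 1; by Menger, the answer equals the max flow.
Path S→T (+1); total 1.
Path S→A→T (+1); total 2.
Path S→E→T (+1); total 3.
Path S→B→F→T (+1); total 4.
No residual S→T path; max flow = 4.
Certifying cut of size 4: {E→T, F→T, S→A, S→T}.

4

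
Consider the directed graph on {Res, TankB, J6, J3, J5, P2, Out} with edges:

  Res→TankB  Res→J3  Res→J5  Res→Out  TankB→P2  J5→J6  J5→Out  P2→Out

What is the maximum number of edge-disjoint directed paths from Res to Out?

Assign every edge capacity 1; by Menger, the answer equals the max flow.
Path Res→Out (+1); total 1.
Path Res→J5→Out (+1); total 2.
Path Res→TankB→P2→Out (+1); total 3.
No residual Res→Out path; max flow = 3.
Certifying cut of size 3: {Res→J5, Res→Out, Res→TankB}.

3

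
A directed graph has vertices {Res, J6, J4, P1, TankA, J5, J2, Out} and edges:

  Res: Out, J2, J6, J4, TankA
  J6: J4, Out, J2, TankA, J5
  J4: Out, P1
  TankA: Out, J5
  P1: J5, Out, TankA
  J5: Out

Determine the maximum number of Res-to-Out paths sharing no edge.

4

Assign every edge capacity 1; by Menger, the answer equals the max flow.
Path Res→Out (+1); total 1.
Path Res→J6→Out (+1); total 2.
Path Res→J4→Out (+1); total 3.
Path Res→TankA→Out (+1); total 4.
No residual Res→Out path; max flow = 4.
Certifying cut of size 4: {Res→J4, Res→J6, Res→Out, Res→TankA}.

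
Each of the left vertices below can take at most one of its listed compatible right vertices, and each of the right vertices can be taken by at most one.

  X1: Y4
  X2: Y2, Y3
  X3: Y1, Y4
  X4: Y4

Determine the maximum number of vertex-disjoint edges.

Unit-capacity flow: source→left, listed edges, right→sink; max matching = max flow.
Augmenting path X1→Y4 (+1); matched 1.
Augmenting path X2→Y2 (+1); matched 2.
Augmenting path X3→Y1 (+1); matched 3.
No augmenting path remains; maximum matching = 3.
König certificate: {X2, X3, Y4} is a vertex cover of size 3 (every listed pair touches it), so no matching can be larger.

3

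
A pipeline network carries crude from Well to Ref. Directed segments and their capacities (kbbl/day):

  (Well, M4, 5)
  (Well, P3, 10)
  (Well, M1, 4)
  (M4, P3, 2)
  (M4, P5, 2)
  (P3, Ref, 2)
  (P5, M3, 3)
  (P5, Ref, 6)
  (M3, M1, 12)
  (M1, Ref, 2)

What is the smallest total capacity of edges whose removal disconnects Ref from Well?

Augment Well→P3→Ref: bottleneck 2, flow now 2.
Augment Well→M1→Ref: bottleneck 2, flow now 4.
Augment Well→M4→P5→Ref: bottleneck 2, flow now 6.
No augmenting path remains; maximum flow = 6.
By max-flow min-cut, the minimum cut capacity equals the max flow.
In the residual graph, reachable from Well: {Well, M4, P3, M1}.
Min-cut edges: M4→P5 (2), P3→Ref (2), M1→Ref (2); capacity 2 + 2 + 2 = 6.

6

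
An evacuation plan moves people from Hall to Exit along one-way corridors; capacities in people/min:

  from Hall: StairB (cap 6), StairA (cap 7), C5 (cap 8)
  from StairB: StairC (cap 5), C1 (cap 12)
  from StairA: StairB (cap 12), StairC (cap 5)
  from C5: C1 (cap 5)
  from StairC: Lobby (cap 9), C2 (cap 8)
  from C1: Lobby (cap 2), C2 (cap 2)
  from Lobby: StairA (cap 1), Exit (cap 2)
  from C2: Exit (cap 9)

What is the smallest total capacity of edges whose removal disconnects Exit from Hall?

Augment Hall→StairB→StairC→Lobby→Exit: bottleneck 2, flow now 2.
Augment Hall→StairB→StairC→C2→Exit: bottleneck 3, flow now 5.
Augment Hall→StairB→C1→C2→Exit: bottleneck 1, flow now 6.
Augment Hall→StairA→StairC→C2→Exit: bottleneck 5, flow now 11.
No augmenting path remains; maximum flow = 11.
By max-flow min-cut, the minimum cut capacity equals the max flow.
In the residual graph, reachable from Hall: {Hall, StairB, StairA, C5, StairC, C1, Lobby, C2}.
Min-cut edges: Lobby→Exit (2), C2→Exit (9); capacity 2 + 9 = 11.

11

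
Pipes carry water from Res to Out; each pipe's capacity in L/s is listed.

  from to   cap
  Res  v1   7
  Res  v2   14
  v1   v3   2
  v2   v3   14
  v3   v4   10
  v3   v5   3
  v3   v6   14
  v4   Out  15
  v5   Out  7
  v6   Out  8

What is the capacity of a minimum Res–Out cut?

Augment Res→v1→v3→v4→Out: bottleneck 2, flow now 2.
Augment Res→v2→v3→v4→Out: bottleneck 8, flow now 10.
Augment Res→v2→v3→v5→Out: bottleneck 3, flow now 13.
Augment Res→v2→v3→v6→Out: bottleneck 3, flow now 16.
No augmenting path remains; maximum flow = 16.
By max-flow min-cut, the minimum cut capacity equals the max flow.
In the residual graph, reachable from Res: {Res, v1}.
Min-cut edges: Res→v2 (14), v1→v3 (2); capacity 14 + 2 = 16.

16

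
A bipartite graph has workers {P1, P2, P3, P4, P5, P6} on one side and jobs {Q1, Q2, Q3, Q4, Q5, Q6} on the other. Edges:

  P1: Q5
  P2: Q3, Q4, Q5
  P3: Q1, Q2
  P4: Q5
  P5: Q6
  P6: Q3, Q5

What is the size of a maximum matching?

5

Unit-capacity flow: source→left, listed edges, right→sink; max matching = max flow.
Augmenting path P1→Q5 (+1); matched 1.
Augmenting path P2→Q3 (+1); matched 2.
Augmenting path P3→Q1 (+1); matched 3.
Augmenting path P5→Q6 (+1); matched 4.
Augmenting path P6→Q3→P2→Q4 (+1); matched 5.
No augmenting path remains; maximum matching = 5.
König certificate: {P2, P3, P5, P6, Q5} is a vertex cover of size 5 (every listed pair touches it), so no matching can be larger.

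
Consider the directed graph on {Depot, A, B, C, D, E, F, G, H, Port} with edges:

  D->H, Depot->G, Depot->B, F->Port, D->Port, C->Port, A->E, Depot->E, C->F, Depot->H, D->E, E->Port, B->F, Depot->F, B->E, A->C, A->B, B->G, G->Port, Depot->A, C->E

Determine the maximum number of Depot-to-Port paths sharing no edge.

Assign every edge capacity 1; by Menger, the answer equals the max flow.
Path Depot→E→Port (+1); total 1.
Path Depot→F→Port (+1); total 2.
Path Depot→G→Port (+1); total 3.
Path Depot→A→C→Port (+1); total 4.
No residual Depot→Port path; max flow = 4.
Certifying cut of size 4: {Depot→A, E→Port, F→Port, G→Port}.

4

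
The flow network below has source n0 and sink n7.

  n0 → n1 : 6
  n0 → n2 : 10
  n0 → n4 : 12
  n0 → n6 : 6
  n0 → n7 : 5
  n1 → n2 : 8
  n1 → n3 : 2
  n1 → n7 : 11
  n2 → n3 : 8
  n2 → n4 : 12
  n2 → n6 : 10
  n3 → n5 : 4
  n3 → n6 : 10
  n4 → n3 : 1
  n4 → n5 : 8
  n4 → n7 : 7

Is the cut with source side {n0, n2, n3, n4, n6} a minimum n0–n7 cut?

Given cut capacity: 6 + 5 + 4 + 8 + 7 = 30.
Augment n0→n7: bottleneck 5, flow now 5.
Augment n0→n1→n7: bottleneck 6, flow now 11.
Augment n0→n4→n7: bottleneck 7, flow now 18.
No augmenting path remains; maximum flow = 18.
In the residual graph, reachable from n0: {n0, n2, n3, n4, n5, n6}.
Min-cut edges: n0→n1 (6), n0→n7 (5), n4→n7 (7); capacity 6 + 5 + 7 = 18.
Cut capacity 30 exceeds the max flow 18, so it is not minimum.

No — its capacity is 30, but the minimum cut has capacity 18.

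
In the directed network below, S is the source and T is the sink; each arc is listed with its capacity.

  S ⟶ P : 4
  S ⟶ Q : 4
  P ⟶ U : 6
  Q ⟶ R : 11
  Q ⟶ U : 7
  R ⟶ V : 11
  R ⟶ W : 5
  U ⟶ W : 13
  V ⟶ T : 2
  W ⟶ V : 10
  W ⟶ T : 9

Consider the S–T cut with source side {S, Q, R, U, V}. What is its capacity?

24

Edges leaving {S, Q, R, U, V}: S→P (4), R→W (5), U→W (13), V→T (2).
Cut capacity = 4 + 5 + 13 + 2 = 24.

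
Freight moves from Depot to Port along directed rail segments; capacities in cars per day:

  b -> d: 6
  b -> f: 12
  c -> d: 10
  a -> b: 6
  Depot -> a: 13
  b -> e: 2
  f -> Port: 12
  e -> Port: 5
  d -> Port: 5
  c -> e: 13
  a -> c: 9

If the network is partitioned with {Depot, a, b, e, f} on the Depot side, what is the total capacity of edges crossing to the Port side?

Edges leaving {Depot, a, b, e, f}: a→c (9), b→d (6), e→Port (5), f→Port (12).
Cut capacity = 9 + 6 + 5 + 12 = 32.

32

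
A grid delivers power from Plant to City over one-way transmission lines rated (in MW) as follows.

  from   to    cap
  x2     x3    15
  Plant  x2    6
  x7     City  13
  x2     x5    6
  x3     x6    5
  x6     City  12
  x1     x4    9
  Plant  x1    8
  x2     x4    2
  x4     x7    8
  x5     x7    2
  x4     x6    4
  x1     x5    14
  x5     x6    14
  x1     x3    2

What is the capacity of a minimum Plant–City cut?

14

Augment Plant→x1→x3→x6→City: bottleneck 2, flow now 2.
Augment Plant→x1→x4→x6→City: bottleneck 4, flow now 6.
Augment Plant→x1→x4→x7→City: bottleneck 2, flow now 8.
Augment Plant→x2→x3→x6→City: bottleneck 3, flow now 11.
Augment Plant→x2→x4→x7→City: bottleneck 2, flow now 13.
Augment Plant→x2→x5→x6→City: bottleneck 1, flow now 14.
No augmenting path remains; maximum flow = 14.
By max-flow min-cut, the minimum cut capacity equals the max flow.
In the residual graph, reachable from Plant: {Plant}.
Min-cut edges: Plant→x1 (8), Plant→x2 (6); capacity 8 + 6 = 14.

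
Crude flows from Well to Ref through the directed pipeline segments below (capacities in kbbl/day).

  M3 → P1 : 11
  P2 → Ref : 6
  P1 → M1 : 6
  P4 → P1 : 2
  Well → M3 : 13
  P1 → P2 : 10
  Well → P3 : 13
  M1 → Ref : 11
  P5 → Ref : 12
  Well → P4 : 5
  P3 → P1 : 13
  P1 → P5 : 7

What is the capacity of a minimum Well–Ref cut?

19

Augment Well→M3→P1→M1→Ref: bottleneck 6, flow now 6.
Augment Well→M3→P1→P2→Ref: bottleneck 5, flow now 11.
Augment Well→P4→P1→P2→Ref: bottleneck 1, flow now 12.
Augment Well→P4→P1→P5→Ref: bottleneck 1, flow now 13.
Augment Well→P3→P1→P5→Ref: bottleneck 6, flow now 19.
No augmenting path remains; maximum flow = 19.
By max-flow min-cut, the minimum cut capacity equals the max flow.
In the residual graph, reachable from Well: {Well, M3, P4, P3, P1, P2}.
Min-cut edges: P1→M1 (6), P1→P5 (7), P2→Ref (6); capacity 6 + 7 + 6 = 19.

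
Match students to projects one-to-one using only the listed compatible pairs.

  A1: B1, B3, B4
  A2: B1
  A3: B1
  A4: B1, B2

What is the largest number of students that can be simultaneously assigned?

3

Unit-capacity flow: source→left, listed edges, right→sink; max matching = max flow.
Augmenting path A1→B1 (+1); matched 1.
Augmenting path A4→B2 (+1); matched 2.
Augmenting path A2→B1→A1→B3 (+1); matched 3.
No augmenting path remains; maximum matching = 3.
König certificate: {A1, A4, B1} is a vertex cover of size 3 (every listed pair touches it), so no matching can be larger.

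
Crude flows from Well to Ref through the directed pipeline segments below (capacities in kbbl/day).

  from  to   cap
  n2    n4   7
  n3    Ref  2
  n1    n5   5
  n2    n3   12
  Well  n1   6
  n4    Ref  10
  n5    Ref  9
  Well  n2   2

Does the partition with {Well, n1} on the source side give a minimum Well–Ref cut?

Given cut capacity: 2 + 5 = 7.
Augment Well→n1→n5→Ref: bottleneck 5, flow now 5.
Augment Well→n2→n3→Ref: bottleneck 2, flow now 7.
No augmenting path remains; maximum flow = 7.
Cut capacity 7 equals the max flow, so it is a minimum cut.

Yes — it is a minimum cut (capacity 7).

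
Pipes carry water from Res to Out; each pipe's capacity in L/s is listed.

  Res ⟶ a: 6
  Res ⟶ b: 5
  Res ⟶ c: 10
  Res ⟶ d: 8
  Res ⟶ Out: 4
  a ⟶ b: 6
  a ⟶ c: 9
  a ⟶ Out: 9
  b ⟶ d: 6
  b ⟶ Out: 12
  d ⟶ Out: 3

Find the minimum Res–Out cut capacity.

Augment Res→Out: bottleneck 4, flow now 4.
Augment Res→a→Out: bottleneck 6, flow now 10.
Augment Res→b→Out: bottleneck 5, flow now 15.
Augment Res→d→Out: bottleneck 3, flow now 18.
No augmenting path remains; maximum flow = 18.
By max-flow min-cut, the minimum cut capacity equals the max flow.
In the residual graph, reachable from Res: {Res, c, d}.
Min-cut edges: Res→a (6), Res→b (5), Res→Out (4), d→Out (3); capacity 6 + 5 + 4 + 3 = 18.

18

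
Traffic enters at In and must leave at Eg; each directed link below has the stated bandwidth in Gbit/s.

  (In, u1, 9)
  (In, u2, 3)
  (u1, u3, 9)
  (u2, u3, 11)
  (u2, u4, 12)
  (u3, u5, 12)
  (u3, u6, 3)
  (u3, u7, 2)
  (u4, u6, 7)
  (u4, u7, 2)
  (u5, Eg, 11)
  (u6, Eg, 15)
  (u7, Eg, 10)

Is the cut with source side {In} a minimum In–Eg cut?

Yes — it is a minimum cut (capacity 12).

Given cut capacity: 9 + 3 = 12.
Augment In→u1→u3→u5→Eg: bottleneck 9, flow now 9.
Augment In→u2→u3→u5→Eg: bottleneck 2, flow now 11.
Augment In→u2→u3→u6→Eg: bottleneck 1, flow now 12.
No augmenting path remains; maximum flow = 12.
Cut capacity 12 equals the max flow, so it is a minimum cut.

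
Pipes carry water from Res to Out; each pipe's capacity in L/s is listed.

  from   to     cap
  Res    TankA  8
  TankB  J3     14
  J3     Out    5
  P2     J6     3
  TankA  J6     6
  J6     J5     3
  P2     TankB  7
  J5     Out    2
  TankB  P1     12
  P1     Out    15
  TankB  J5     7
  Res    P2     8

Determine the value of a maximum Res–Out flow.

9

Augment Res→P2→TankB→J3→Out: bottleneck 5, flow now 5.
Augment Res→P2→TankB→P1→Out: bottleneck 2, flow now 7.
Augment Res→P2→J6→J5→Out: bottleneck 1, flow now 8.
Augment Res→TankA→J6→J5→Out: bottleneck 1, flow now 9.
No augmenting path remains; maximum flow = 9.
In the residual graph, reachable from Res: {Res, P2, TankA, J6, J5}.
Min-cut edges: P2→TankB (7), J5→Out (2); capacity 7 + 2 = 9.
This cut is saturated, so no flow can exceed 9.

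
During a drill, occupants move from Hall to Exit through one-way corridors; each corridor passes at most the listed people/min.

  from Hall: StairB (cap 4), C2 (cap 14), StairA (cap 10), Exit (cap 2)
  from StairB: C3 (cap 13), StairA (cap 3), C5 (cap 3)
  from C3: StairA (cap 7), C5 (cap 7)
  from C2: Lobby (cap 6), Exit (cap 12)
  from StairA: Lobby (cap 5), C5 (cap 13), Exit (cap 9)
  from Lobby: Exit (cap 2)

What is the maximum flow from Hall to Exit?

25

Augment Hall→Exit: bottleneck 2, flow now 2.
Augment Hall→C2→Exit: bottleneck 12, flow now 14.
Augment Hall→StairA→Exit: bottleneck 9, flow now 23.
Augment Hall→C2→Lobby→Exit: bottleneck 2, flow now 25.
No augmenting path remains; maximum flow = 25.
In the residual graph, reachable from Hall: {Hall, StairB, C3, C2, StairA, Lobby, C5}.
Min-cut edges: Hall→Exit (2), C2→Exit (12), StairA→Exit (9), Lobby→Exit (2); capacity 2 + 12 + 9 + 2 = 25.
This cut is saturated, so no flow can exceed 25.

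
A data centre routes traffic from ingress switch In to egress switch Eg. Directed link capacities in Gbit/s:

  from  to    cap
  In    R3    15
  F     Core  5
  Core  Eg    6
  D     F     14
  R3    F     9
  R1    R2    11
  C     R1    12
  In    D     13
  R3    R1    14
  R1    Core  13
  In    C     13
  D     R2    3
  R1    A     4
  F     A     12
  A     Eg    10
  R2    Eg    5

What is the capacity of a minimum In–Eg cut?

Augment In→D→R2→Eg: bottleneck 3, flow now 3.
Augment In→D→F→A→Eg: bottleneck 10, flow now 13.
Augment In→R3→F→Core→Eg: bottleneck 5, flow now 18.
Augment In→R3→R1→R2→Eg: bottleneck 2, flow now 20.
Augment In→R3→R1→Core→Eg: bottleneck 1, flow now 21.
No augmenting path remains; maximum flow = 21.
By max-flow min-cut, the minimum cut capacity equals the max flow.
In the residual graph, reachable from In: {In, D, R3, C, F, R1, R2, A, Core}.
Min-cut edges: R2→Eg (5), A→Eg (10), Core→Eg (6); capacity 5 + 10 + 6 = 21.

21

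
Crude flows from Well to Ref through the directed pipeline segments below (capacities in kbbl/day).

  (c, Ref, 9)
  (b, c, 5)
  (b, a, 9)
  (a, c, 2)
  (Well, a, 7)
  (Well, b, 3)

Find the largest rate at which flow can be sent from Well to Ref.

5

Augment Well→a→c→Ref: bottleneck 2, flow now 2.
Augment Well→b→c→Ref: bottleneck 3, flow now 5.
No augmenting path remains; maximum flow = 5.
In the residual graph, reachable from Well: {Well, a}.
Min-cut edges: Well→b (3), a→c (2); capacity 3 + 2 = 5.
This cut is saturated, so no flow can exceed 5.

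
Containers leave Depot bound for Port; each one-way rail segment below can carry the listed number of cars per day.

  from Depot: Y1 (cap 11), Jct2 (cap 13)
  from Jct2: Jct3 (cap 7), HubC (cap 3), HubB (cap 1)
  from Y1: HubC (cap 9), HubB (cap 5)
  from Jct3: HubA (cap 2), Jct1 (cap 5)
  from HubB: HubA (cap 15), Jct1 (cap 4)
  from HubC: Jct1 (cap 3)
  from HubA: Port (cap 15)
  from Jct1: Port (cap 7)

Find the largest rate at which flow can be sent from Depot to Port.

Augment Depot→Jct2→Jct3→HubA→Port: bottleneck 2, flow now 2.
Augment Depot→Jct2→Jct3→Jct1→Port: bottleneck 5, flow now 7.
Augment Depot→Jct2→HubB→HubA→Port: bottleneck 1, flow now 8.
Augment Depot→Jct2→HubC→Jct1→Port: bottleneck 2, flow now 10.
Augment Depot→Y1→HubB→HubA→Port: bottleneck 5, flow now 15.
No augmenting path remains; maximum flow = 15.
In the residual graph, reachable from Depot: {Depot, Jct2, Y1, Jct3, HubC, Jct1}.
Min-cut edges: Jct2→HubB (1), Y1→HubB (5), Jct3→HubA (2), Jct1→Port (7); capacity 1 + 5 + 2 + 7 = 15.
This cut is saturated, so no flow can exceed 15.

15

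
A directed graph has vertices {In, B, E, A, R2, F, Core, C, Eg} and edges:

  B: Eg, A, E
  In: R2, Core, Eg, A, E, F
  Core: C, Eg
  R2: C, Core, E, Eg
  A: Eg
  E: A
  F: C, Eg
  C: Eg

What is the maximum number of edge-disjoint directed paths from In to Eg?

Assign every edge capacity 1; by Menger, the answer equals the max flow.
Path In→Eg (+1); total 1.
Path In→A→Eg (+1); total 2.
Path In→R2→Eg (+1); total 3.
Path In→F→Eg (+1); total 4.
Path In→Core→Eg (+1); total 5.
No residual In→Eg path; max flow = 5.
Certifying cut of size 5: {A→Eg, In→Core, In→Eg, In→F, In→R2}.

5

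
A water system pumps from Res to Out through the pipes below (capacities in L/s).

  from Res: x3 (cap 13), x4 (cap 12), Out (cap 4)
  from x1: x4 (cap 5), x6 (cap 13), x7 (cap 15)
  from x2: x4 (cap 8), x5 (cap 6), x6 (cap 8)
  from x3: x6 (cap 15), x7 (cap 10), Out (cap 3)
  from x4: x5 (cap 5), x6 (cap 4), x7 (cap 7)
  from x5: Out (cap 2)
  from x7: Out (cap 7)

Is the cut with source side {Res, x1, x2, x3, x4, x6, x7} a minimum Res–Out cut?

No — its capacity is 25, but the minimum cut has capacity 16.

Given cut capacity: 4 + 6 + 3 + 5 + 7 = 25.
Augment Res→Out: bottleneck 4, flow now 4.
Augment Res→x3→Out: bottleneck 3, flow now 7.
Augment Res→x3→x7→Out: bottleneck 7, flow now 14.
Augment Res→x4→x5→Out: bottleneck 2, flow now 16.
No augmenting path remains; maximum flow = 16.
In the residual graph, reachable from Res: {Res, x3, x4, x5, x6, x7}.
Min-cut edges: Res→Out (4), x3→Out (3), x5→Out (2), x7→Out (7); capacity 4 + 3 + 2 + 7 = 16.
Cut capacity 25 exceeds the max flow 16, so it is not minimum.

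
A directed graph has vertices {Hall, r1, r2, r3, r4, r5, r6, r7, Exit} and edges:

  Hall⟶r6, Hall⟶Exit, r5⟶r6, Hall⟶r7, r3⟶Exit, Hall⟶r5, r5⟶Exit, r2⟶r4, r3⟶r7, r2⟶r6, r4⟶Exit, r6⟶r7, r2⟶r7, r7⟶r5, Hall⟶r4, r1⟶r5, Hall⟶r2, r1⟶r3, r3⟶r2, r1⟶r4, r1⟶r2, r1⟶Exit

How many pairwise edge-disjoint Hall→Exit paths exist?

Assign every edge capacity 1; by Menger, the answer equals the max flow.
Path Hall→Exit (+1); total 1.
Path Hall→r4→Exit (+1); total 2.
Path Hall→r5→Exit (+1); total 3.
No residual Hall→Exit path; max flow = 3.
Certifying cut of size 3: {Hall→Exit, r4→Exit, r5→Exit}.

3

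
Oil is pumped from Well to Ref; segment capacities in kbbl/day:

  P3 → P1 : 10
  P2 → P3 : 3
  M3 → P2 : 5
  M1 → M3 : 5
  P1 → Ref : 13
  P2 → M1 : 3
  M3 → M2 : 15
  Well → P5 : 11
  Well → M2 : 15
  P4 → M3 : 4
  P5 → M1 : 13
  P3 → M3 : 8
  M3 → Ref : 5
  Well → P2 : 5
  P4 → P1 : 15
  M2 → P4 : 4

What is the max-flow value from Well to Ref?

Augment Well→M2→P4→P1→Ref: bottleneck 4, flow now 4.
Augment Well→P2→P3→P1→Ref: bottleneck 3, flow now 7.
Augment Well→P2→M1→M3→Ref: bottleneck 2, flow now 9.
Augment Well→P5→M1→M3→Ref: bottleneck 3, flow now 12.
No augmenting path remains; maximum flow = 12.
In the residual graph, reachable from Well: {Well, M2, P2, P5, M1}.
Min-cut edges: M2→P4 (4), P2→P3 (3), M1→M3 (5); capacity 4 + 3 + 5 = 12.
This cut is saturated, so no flow can exceed 12.

12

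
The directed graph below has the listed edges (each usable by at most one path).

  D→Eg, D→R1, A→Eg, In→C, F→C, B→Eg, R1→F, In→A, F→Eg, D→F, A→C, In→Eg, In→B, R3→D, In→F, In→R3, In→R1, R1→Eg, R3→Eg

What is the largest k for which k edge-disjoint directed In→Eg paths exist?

6

Assign every edge capacity 1; by Menger, the answer equals the max flow.
Path In→Eg (+1); total 1.
Path In→R3→Eg (+1); total 2.
Path In→F→Eg (+1); total 3.
Path In→R1→Eg (+1); total 4.
Path In→A→Eg (+1); total 5.
Path In→B→Eg (+1); total 6.
No residual In→Eg path; max flow = 6.
Certifying cut of size 6: {In→A, In→B, In→Eg, In→F, In→R1, In→R3}.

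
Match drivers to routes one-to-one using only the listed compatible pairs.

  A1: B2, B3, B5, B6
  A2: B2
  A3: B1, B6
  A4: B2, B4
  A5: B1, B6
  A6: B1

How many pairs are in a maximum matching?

5

Unit-capacity flow: source→left, listed edges, right→sink; max matching = max flow.
Augmenting path A1→B2 (+1); matched 1.
Augmenting path A3→B1 (+1); matched 2.
Augmenting path A4→B4 (+1); matched 3.
Augmenting path A5→B6 (+1); matched 4.
Augmenting path A2→B2→A1→B3 (+1); matched 5.
No augmenting path remains; maximum matching = 5.
König certificate: {A1, A2, A4, B1, B6} is a vertex cover of size 5 (every listed pair touches it), so no matching can be larger.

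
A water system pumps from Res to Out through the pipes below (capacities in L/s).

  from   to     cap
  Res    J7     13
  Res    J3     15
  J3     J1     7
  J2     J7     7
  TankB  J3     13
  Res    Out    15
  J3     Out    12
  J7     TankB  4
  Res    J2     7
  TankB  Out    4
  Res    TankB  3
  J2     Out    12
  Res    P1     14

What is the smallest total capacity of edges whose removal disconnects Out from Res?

Augment Res→Out: bottleneck 15, flow now 15.
Augment Res→J2→Out: bottleneck 7, flow now 22.
Augment Res→TankB→Out: bottleneck 3, flow now 25.
Augment Res→J3→Out: bottleneck 12, flow now 37.
Augment Res→J7→TankB→Out: bottleneck 1, flow now 38.
No augmenting path remains; maximum flow = 38.
By max-flow min-cut, the minimum cut capacity equals the max flow.
In the residual graph, reachable from Res: {Res, J7, P1, TankB, J3, J1}.
Min-cut edges: Res→J2 (7), Res→Out (15), TankB→Out (4), J3→Out (12); capacity 7 + 15 + 4 + 12 = 38.

38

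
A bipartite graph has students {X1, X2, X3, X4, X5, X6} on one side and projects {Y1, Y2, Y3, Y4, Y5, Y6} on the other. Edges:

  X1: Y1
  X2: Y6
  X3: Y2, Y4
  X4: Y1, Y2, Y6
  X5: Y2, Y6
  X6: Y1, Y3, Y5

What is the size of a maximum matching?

5

Unit-capacity flow: source→left, listed edges, right→sink; max matching = max flow.
Augmenting path X1→Y1 (+1); matched 1.
Augmenting path X2→Y6 (+1); matched 2.
Augmenting path X3→Y2 (+1); matched 3.
Augmenting path X6→Y3 (+1); matched 4.
Augmenting path X4→Y2→X3→Y4 (+1); matched 5.
No augmenting path remains; maximum matching = 5.
König certificate: {X3, X6, Y1, Y2, Y6} is a vertex cover of size 5 (every listed pair touches it), so no matching can be larger.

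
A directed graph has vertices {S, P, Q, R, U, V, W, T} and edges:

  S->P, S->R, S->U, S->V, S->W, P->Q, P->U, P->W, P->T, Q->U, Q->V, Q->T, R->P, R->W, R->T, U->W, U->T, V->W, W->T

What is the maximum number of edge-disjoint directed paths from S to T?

4

Assign every edge capacity 1; by Menger, the answer equals the max flow.
Path S→P→T (+1); total 1.
Path S→R→T (+1); total 2.
Path S→U→T (+1); total 3.
Path S→W→T (+1); total 4.
No residual S→T path; max flow = 4.
Certifying cut of size 4: {S→P, S→R, S→U, W→T}.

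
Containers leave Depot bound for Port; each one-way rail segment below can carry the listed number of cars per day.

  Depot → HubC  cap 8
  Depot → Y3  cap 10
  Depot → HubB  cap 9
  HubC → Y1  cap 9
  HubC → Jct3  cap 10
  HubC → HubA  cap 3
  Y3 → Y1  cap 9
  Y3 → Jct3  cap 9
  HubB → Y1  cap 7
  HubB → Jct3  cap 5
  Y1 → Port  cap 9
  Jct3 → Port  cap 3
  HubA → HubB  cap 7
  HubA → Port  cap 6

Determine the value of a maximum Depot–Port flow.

15

Augment Depot→HubC→Y1→Port: bottleneck 8, flow now 8.
Augment Depot→Y3→Y1→Port: bottleneck 1, flow now 9.
Augment Depot→Y3→Jct3→Port: bottleneck 3, flow now 12.
Augment Depot→Y3→Y1→HubC→HubA→Port: bottleneck 3, flow now 15. (uses reverse residual edge)
No augmenting path remains; maximum flow = 15.
In the residual graph, reachable from Depot: {Depot, HubC, Y3, HubB, Y1, Jct3}.
Min-cut edges: HubC→HubA (3), Y1→Port (9), Jct3→Port (3); capacity 3 + 9 + 3 = 15.
This cut is saturated, so no flow can exceed 15.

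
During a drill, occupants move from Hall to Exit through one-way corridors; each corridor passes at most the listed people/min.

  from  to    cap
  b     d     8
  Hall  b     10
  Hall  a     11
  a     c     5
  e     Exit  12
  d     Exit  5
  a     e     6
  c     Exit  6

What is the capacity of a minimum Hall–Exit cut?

16

Augment Hall→a→c→Exit: bottleneck 5, flow now 5.
Augment Hall→a→e→Exit: bottleneck 6, flow now 11.
Augment Hall→b→d→Exit: bottleneck 5, flow now 16.
No augmenting path remains; maximum flow = 16.
By max-flow min-cut, the minimum cut capacity equals the max flow.
In the residual graph, reachable from Hall: {Hall, b, d}.
Min-cut edges: Hall→a (11), d→Exit (5); capacity 11 + 5 = 16.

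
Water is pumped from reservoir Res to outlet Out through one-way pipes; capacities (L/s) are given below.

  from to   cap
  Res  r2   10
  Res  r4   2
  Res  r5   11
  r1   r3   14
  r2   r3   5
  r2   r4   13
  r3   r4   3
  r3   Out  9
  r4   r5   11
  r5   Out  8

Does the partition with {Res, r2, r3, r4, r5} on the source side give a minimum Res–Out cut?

No — its capacity is 17, but the minimum cut has capacity 13.

Given cut capacity: 9 + 8 = 17.
Augment Res→r5→Out: bottleneck 8, flow now 8.
Augment Res→r2→r3→Out: bottleneck 5, flow now 13.
No augmenting path remains; maximum flow = 13.
In the residual graph, reachable from Res: {Res, r2, r4, r5}.
Min-cut edges: r2→r3 (5), r5→Out (8); capacity 5 + 8 = 13.
Cut capacity 17 exceeds the max flow 13, so it is not minimum.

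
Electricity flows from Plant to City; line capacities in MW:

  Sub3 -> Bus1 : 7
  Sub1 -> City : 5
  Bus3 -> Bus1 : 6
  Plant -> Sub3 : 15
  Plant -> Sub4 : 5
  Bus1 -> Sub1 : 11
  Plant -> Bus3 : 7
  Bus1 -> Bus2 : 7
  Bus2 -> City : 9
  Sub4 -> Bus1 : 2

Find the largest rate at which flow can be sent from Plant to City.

12

Augment Plant→Sub4→Bus1→Bus2→City: bottleneck 2, flow now 2.
Augment Plant→Sub3→Bus1→Bus2→City: bottleneck 5, flow now 7.
Augment Plant→Sub3→Bus1→Sub1→City: bottleneck 2, flow now 9.
Augment Plant→Bus3→Bus1→Sub1→City: bottleneck 3, flow now 12.
No augmenting path remains; maximum flow = 12.
In the residual graph, reachable from Plant: {Plant, Sub4, Sub3, Bus3, Bus1, Sub1}.
Min-cut edges: Bus1→Bus2 (7), Sub1→City (5); capacity 7 + 5 = 12.
This cut is saturated, so no flow can exceed 12.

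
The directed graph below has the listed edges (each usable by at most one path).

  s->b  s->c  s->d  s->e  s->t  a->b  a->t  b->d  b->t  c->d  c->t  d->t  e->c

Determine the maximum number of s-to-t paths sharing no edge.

Assign every edge capacity 1; by Menger, the answer equals the max flow.
Path s→t (+1); total 1.
Path s→b→t (+1); total 2.
Path s→c→t (+1); total 3.
Path s→d→t (+1); total 4.
No residual s→t path; max flow = 4.
Certifying cut of size 4: {c→t, d→t, s→b, s→t}.

4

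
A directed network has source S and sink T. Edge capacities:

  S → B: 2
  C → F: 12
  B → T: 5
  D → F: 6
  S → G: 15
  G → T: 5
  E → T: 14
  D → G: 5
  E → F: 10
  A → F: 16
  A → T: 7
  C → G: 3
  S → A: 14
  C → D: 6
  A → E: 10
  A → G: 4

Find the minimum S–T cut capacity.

Augment S→A→T: bottleneck 7, flow now 7.
Augment S→B→T: bottleneck 2, flow now 9.
Augment S→G→T: bottleneck 5, flow now 14.
Augment S→A→E→T: bottleneck 7, flow now 21.
No augmenting path remains; maximum flow = 21.
By max-flow min-cut, the minimum cut capacity equals the max flow.
In the residual graph, reachable from S: {S, G}.
Min-cut edges: S→A (14), S→B (2), G→T (5); capacity 14 + 2 + 5 = 21.

21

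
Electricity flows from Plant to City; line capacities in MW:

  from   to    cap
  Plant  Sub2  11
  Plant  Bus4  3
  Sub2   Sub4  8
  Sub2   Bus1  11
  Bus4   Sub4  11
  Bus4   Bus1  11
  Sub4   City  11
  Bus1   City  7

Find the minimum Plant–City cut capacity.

14

Augment Plant→Sub2→Sub4→City: bottleneck 8, flow now 8.
Augment Plant→Sub2→Bus1→City: bottleneck 3, flow now 11.
Augment Plant→Bus4→Sub4→City: bottleneck 3, flow now 14.
No augmenting path remains; maximum flow = 14.
By max-flow min-cut, the minimum cut capacity equals the max flow.
In the residual graph, reachable from Plant: {Plant}.
Min-cut edges: Plant→Sub2 (11), Plant→Bus4 (3); capacity 11 + 3 = 14.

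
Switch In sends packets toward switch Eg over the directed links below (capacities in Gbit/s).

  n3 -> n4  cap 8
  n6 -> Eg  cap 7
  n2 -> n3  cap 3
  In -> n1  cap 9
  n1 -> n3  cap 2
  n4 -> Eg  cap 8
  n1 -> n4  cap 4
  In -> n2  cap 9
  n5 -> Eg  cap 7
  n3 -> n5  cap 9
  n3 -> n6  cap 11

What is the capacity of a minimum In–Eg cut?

Augment In→n1→n4→Eg: bottleneck 4, flow now 4.
Augment In→n1→n3→n4→Eg: bottleneck 2, flow now 6.
Augment In→n2→n3→n4→Eg: bottleneck 2, flow now 8.
Augment In→n2→n3→n5→Eg: bottleneck 1, flow now 9.
No augmenting path remains; maximum flow = 9.
By max-flow min-cut, the minimum cut capacity equals the max flow.
In the residual graph, reachable from In: {In, n1, n2}.
Min-cut edges: n1→n3 (2), n1→n4 (4), n2→n3 (3); capacity 2 + 4 + 3 = 9.

9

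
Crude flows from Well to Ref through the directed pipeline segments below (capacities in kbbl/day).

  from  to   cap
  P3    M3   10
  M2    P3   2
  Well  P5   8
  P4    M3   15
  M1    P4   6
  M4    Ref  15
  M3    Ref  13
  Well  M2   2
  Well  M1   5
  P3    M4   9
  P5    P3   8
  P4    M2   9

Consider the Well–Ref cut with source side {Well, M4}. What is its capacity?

30

Edges leaving {Well, M4}: Well→M2 (2), Well→M1 (5), Well→P5 (8), M4→Ref (15).
Cut capacity = 2 + 5 + 8 + 15 = 30.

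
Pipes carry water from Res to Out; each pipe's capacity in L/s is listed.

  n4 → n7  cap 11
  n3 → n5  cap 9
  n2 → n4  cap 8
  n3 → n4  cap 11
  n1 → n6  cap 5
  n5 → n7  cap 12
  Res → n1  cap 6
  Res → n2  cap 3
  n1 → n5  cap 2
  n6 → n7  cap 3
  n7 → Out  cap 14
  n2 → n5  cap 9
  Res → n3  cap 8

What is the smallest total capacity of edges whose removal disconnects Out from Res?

14

Augment Res→n1→n5→n7→Out: bottleneck 2, flow now 2.
Augment Res→n1→n6→n7→Out: bottleneck 3, flow now 5.
Augment Res→n2→n4→n7→Out: bottleneck 3, flow now 8.
Augment Res→n3→n4→n7→Out: bottleneck 6, flow now 14.
No augmenting path remains; maximum flow = 14.
By max-flow min-cut, the minimum cut capacity equals the max flow.
In the residual graph, reachable from Res: {Res, n1, n2, n3, n4, n5, n6, n7}.
Min-cut edges: n7→Out (14); capacity 14 = 14.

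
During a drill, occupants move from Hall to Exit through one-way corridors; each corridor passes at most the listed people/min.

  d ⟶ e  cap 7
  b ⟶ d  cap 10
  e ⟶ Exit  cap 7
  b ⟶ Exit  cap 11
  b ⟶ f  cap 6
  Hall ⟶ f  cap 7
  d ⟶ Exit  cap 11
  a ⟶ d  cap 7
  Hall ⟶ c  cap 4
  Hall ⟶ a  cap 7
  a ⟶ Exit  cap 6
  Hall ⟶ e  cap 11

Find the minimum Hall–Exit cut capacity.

Augment Hall→a→Exit: bottleneck 6, flow now 6.
Augment Hall→e→Exit: bottleneck 7, flow now 13.
Augment Hall→a→d→Exit: bottleneck 1, flow now 14.
No augmenting path remains; maximum flow = 14.
By max-flow min-cut, the minimum cut capacity equals the max flow.
In the residual graph, reachable from Hall: {Hall, c, e, f}.
Min-cut edges: Hall→a (7), e→Exit (7); capacity 7 + 7 = 14.

14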